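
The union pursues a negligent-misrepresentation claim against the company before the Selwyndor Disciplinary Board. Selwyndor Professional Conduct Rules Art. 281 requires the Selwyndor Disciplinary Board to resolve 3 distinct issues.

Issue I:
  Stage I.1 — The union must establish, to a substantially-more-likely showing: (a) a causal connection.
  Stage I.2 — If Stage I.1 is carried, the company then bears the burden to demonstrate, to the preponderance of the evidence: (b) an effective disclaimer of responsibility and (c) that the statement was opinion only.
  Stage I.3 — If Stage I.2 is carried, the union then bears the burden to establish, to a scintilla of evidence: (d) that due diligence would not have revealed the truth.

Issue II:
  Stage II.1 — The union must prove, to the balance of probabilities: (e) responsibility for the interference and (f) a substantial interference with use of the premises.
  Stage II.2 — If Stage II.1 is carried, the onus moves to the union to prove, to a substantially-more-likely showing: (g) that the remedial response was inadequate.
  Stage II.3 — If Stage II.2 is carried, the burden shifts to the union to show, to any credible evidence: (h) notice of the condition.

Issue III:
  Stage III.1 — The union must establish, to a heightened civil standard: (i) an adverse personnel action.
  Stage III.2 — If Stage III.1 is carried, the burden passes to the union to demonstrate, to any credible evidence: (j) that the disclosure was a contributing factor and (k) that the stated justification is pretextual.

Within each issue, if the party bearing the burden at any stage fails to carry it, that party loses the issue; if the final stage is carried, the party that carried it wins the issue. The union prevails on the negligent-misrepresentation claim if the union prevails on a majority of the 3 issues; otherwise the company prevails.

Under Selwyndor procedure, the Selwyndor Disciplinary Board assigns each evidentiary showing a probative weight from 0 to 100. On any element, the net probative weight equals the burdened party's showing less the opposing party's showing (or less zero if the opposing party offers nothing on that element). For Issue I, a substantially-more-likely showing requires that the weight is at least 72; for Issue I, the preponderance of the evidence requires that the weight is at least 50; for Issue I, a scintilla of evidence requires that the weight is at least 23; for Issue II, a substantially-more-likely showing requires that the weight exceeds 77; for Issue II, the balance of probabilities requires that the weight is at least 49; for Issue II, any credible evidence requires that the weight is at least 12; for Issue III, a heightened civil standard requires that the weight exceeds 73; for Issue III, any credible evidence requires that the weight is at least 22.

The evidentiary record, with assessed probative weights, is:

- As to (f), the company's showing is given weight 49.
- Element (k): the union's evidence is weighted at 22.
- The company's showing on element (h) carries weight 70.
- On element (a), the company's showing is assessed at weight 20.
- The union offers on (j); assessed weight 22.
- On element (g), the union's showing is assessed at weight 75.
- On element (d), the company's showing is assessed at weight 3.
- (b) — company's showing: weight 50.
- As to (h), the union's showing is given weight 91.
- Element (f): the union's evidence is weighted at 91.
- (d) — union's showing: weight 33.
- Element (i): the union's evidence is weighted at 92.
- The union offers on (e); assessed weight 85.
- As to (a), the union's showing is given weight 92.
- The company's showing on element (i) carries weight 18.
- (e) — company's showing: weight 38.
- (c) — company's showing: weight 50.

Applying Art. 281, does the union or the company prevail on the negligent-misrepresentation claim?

— Issue I —
Stage I.1 — burden on union; standard: a substantially-more-likely showing (weight is at least 72).
    (a): 92 − 20 = 72 ≥ 72 [met]
  The union carries Stage I.1; the company now bears the burden.
Stage I.2 — burden on company; standard: the preponderance of the evidence (weight is at least 50).
    (b): 50 ≥ 50 [met]
    (c): 50 ≥ 50 [met]
  All elements met. The burden passes to the union.
Stage I.3 — burden on union; standard: a scintilla of evidence (weight is at least 23).
    (d): 33 − 3 = 30 ≥ 23 [met]
  Stage I.3 carried; the final stage is satisfied.
All stages carried — the union prevails on this issue.
— Issue II —
Stage II.1 — burden on union; standard: the balance of probabilities (weight is at least 49).
    (e): 85 − 38 = 47 < 49 [not met]
    (f): 91 − 49 = 42 < 49 [not met]
  Not every element is met, so the union fails to carry Stage II.1.
The company prevails on this issue.
— Issue III —
Stage III.1 (union, a heightened civil standard, weight exceeds 73): (i) net 92−18=74 > 73 — meets.
  Stage III.1 is satisfied; the union continues to bear the burden.
Stage III.2 (union, any credible evidence, weight is at least 22): (j) 22 ≥ 22 — meets; (k) 22 ≥ 22 — meets.
  The union carries the last stage.
With every stage satisfied, the union prevails on this issue.
Per-issue: Issue I → union; Issue II → company; Issue III → union. The union must prevail on a majority of issues; overall, the union prevails.

union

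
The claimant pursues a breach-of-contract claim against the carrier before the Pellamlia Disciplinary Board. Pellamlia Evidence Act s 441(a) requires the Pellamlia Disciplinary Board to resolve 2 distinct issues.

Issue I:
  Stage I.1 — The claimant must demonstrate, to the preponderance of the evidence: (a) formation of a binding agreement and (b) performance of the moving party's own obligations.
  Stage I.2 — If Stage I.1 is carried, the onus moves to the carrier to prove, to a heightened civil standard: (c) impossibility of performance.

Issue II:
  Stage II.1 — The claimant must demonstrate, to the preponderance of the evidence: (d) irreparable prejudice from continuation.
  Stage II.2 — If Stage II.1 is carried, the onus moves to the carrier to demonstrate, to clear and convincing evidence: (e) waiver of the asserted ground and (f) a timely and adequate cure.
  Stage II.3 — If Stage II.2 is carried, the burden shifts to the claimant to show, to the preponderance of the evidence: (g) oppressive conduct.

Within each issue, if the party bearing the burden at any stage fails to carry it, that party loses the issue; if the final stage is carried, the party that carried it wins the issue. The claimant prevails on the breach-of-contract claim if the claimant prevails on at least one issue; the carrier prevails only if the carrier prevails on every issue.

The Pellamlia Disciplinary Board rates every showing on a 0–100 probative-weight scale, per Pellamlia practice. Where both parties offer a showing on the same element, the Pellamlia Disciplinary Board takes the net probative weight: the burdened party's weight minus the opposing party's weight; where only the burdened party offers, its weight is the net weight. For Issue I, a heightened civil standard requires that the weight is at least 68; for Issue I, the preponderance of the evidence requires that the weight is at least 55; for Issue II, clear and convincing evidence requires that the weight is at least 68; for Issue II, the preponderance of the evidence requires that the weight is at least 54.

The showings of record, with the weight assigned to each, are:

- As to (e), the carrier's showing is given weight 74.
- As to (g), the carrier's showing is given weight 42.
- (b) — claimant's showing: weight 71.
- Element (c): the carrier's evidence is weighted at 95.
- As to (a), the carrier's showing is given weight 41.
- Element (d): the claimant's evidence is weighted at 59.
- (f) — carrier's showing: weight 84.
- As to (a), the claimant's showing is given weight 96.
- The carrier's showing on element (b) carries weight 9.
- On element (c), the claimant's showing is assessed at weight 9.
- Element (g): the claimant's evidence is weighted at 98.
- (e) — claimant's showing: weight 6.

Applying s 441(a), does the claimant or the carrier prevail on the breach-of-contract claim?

— Issue I —
At Stage I.1 the claimant must meet the preponderance of the evidence (weight is at least 55): on (a) the weight is 96 less the opposing 41 gives net 55, ≥ 55, so (a) meets the standard; on (b) the weight is 71 less the opposing 9 gives net 62, ≥ 55, so (b) meets the standard.
  The claimant carries Stage I.1; the carrier now bears the burden.
At Stage I.2 the carrier must meet a heightened civil standard (weight is at least 68): on (c) the weight is 95 less the opposing 9 gives net 86, which does reach 68, so (c) meets the standard.
  Stage I.2 carried; the final stage is satisfied.
With every stage satisfied, the carrier prevails on this issue.
— Issue II —
At Stage II.1 the claimant must meet the preponderance of the evidence (weight is at least 54): on (d) the weight is 59, which does reach 54, so (d) meets the standard.
  Stage II.1 carried; the burden shifts to the carrier.
At Stage II.2 the carrier must meet clear and convincing evidence (weight is at least 68): on (e) the weight is 74 less the opposing 6 gives net 68, ≥ 68, so (e) meets the standard; on (f) the weight is 84, which does reach 68, so (f) meets the standard.
  Stage II.2 is satisfied; the onus moves to the claimant.
At Stage II.3 the claimant must meet the preponderance of the evidence (weight is at least 54): on (g) the weight is 98 less the opposing 42 gives net 56, ≥ 54, so (g) meets the standard.
  Stage II.3 carried; the final stage is satisfied.
With every stage satisfied, the claimant prevails on this issue.
Per-issue: Issue I → carrier; Issue II → claimant. The claimant must prevail on at least one issue; overall, the claimant prevails.

claimant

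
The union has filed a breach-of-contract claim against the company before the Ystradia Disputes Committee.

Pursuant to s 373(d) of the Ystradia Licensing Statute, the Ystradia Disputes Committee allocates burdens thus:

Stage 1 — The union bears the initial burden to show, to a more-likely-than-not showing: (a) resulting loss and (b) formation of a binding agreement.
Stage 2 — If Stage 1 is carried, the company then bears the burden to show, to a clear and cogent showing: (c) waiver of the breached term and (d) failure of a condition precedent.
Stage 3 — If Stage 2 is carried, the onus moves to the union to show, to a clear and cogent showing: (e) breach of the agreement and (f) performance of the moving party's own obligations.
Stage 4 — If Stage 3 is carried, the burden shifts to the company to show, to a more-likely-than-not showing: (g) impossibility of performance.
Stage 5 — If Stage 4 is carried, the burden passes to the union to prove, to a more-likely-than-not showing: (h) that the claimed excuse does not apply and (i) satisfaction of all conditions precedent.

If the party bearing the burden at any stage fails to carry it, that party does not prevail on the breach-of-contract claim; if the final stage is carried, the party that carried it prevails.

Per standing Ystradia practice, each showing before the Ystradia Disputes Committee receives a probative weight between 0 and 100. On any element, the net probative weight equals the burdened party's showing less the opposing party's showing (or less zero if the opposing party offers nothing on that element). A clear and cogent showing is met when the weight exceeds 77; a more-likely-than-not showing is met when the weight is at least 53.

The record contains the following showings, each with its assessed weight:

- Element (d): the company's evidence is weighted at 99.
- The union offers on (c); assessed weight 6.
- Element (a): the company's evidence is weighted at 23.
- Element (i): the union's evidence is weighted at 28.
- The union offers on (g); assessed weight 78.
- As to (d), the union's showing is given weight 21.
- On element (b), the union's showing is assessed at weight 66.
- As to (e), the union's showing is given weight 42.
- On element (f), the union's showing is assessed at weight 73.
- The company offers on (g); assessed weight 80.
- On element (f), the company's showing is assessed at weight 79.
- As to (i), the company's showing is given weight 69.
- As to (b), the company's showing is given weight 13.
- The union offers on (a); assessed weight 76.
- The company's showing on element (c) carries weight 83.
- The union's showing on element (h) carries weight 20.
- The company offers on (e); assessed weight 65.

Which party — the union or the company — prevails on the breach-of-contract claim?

Stage 1 (union, a more-likely-than-not showing, weight is at least 53): (a) net 76−23=53 ≥ 53 — meets; (b) net 66−13=53 ≥ 53 — meets.
  Stage 1 is satisfied; the onus moves to the company.
Stage 2 (company, a clear and cogent showing, weight exceeds 77): (c) net 83−6=77 ≤ 77 — fails; (d) net 99−21=78 > 77 — meets.
  Stage 2 not carried; the company fails its burden.
So the union prevails.

union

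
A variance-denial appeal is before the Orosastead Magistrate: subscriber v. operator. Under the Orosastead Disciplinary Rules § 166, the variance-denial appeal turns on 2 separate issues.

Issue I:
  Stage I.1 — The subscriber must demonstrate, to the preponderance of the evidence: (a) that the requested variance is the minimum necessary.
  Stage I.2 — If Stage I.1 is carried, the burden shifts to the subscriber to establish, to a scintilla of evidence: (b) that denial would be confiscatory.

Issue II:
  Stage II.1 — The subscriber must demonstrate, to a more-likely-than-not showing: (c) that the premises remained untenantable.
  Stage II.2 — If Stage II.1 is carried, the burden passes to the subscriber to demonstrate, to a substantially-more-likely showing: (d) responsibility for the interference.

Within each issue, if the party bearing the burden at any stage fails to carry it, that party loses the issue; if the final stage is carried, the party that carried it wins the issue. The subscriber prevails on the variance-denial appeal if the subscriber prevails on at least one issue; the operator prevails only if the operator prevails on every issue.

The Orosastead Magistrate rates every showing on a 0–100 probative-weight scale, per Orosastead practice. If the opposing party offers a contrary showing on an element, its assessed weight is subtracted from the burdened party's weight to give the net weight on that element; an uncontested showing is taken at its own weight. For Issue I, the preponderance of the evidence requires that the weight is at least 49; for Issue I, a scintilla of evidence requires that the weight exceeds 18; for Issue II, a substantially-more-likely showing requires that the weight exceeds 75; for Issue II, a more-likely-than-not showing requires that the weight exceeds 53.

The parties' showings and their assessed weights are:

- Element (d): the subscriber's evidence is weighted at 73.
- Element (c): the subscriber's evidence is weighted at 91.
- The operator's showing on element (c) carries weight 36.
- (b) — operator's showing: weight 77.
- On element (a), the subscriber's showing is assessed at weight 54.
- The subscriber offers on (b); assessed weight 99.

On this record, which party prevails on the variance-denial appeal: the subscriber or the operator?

subscriber

— Issue I —
Stage I.1 (subscriber, the preponderance of the evidence, weight is at least 49): (a) 54 ≥ 49 — meets.
  Stage I.1 is satisfied; the subscriber continues to bear the burden.
Stage I.2 (subscriber, a scintilla of evidence, weight exceeds 18): (b) net 99−77=22 > 18 — meets.
  The subscriber carries the last stage.
All stages carried — the subscriber prevails on this issue.
— Issue II —
Stage II.1 (subscriber, a more-likely-than-not showing, weight exceeds 53): (c) net 91−36=55 > 53 — meets.
  Stage II.1 is satisfied; the subscriber continues to bear the burden.
Stage II.2 (subscriber, a substantially-more-likely showing, weight exceeds 75): (d) 73 ≤ 75 — fails.
  Not every element is met, so the subscriber fails to carry Stage II.2.
The analysis ends at Stage II.2; the operator prevails on this issue.
Per-issue: Issue I → subscriber; Issue II → operator. The subscriber must prevail on at least one issue; overall, the subscriber prevails.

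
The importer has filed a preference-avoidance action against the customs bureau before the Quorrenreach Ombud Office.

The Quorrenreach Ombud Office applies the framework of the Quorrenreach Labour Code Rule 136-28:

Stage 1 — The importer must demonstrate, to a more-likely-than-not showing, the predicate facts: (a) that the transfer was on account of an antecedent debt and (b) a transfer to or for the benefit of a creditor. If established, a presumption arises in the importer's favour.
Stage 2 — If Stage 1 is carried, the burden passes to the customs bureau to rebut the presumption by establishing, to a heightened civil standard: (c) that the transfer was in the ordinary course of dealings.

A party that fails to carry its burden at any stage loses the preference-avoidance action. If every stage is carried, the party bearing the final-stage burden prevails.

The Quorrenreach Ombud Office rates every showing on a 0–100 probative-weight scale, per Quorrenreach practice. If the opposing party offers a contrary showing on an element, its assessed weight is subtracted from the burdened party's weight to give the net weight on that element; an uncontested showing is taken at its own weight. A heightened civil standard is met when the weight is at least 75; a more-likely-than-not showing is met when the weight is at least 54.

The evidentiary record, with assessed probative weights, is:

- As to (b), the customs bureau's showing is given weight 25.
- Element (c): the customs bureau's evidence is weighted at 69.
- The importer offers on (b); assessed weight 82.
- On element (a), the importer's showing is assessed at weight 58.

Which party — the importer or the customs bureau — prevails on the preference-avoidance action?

At Stage 1 the importer must meet a more-likely-than-not showing (weight is at least 54): on (a) the weight is 58, which does reach 54, so (a) meets the standard; on (b) the weight is 82 less the opposing 25 gives net 57, which does reach 54, so (b) meets the standard.
  All elements met. The burden passes to the customs bureau.
At Stage 2 the customs bureau must meet a heightened civil standard (weight is at least 75): on (c) the weight is 69, which does not reach 75, so (c) does not meet the standard.
  The customs bureau does not carry Stage 2.
So the importer prevails.

importer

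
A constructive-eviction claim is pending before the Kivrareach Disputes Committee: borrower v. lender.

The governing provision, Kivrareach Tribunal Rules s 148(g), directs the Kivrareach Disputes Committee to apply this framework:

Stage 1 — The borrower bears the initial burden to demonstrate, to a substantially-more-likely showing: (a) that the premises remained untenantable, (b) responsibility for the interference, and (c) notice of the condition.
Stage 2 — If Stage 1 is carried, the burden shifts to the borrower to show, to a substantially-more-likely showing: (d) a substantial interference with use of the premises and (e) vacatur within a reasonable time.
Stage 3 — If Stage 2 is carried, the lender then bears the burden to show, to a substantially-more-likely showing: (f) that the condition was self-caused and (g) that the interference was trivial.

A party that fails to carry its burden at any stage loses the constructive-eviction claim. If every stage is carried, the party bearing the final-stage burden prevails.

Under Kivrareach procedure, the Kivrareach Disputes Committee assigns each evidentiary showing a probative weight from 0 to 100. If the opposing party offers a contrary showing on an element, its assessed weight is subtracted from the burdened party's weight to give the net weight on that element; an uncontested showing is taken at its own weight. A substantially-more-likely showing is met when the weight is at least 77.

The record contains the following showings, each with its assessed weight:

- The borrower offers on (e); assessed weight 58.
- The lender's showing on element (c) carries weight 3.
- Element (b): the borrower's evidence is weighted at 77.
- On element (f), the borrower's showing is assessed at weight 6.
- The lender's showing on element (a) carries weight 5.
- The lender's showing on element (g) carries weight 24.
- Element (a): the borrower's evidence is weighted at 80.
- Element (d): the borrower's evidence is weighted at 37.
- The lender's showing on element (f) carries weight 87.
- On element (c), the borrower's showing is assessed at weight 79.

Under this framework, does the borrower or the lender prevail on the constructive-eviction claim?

Stage 1 — burden on borrower; standard: a substantially-more-likely showing (weight is at least 77).
    (a): 80 − 5 = 75 < 77 [not met]
    (b): 77 ≥ 77 [met]
    (c): 79 − 3 = 76 < 77 [not met]
  Stage 1 not carried; the borrower fails its burden.
The lender prevails.

lender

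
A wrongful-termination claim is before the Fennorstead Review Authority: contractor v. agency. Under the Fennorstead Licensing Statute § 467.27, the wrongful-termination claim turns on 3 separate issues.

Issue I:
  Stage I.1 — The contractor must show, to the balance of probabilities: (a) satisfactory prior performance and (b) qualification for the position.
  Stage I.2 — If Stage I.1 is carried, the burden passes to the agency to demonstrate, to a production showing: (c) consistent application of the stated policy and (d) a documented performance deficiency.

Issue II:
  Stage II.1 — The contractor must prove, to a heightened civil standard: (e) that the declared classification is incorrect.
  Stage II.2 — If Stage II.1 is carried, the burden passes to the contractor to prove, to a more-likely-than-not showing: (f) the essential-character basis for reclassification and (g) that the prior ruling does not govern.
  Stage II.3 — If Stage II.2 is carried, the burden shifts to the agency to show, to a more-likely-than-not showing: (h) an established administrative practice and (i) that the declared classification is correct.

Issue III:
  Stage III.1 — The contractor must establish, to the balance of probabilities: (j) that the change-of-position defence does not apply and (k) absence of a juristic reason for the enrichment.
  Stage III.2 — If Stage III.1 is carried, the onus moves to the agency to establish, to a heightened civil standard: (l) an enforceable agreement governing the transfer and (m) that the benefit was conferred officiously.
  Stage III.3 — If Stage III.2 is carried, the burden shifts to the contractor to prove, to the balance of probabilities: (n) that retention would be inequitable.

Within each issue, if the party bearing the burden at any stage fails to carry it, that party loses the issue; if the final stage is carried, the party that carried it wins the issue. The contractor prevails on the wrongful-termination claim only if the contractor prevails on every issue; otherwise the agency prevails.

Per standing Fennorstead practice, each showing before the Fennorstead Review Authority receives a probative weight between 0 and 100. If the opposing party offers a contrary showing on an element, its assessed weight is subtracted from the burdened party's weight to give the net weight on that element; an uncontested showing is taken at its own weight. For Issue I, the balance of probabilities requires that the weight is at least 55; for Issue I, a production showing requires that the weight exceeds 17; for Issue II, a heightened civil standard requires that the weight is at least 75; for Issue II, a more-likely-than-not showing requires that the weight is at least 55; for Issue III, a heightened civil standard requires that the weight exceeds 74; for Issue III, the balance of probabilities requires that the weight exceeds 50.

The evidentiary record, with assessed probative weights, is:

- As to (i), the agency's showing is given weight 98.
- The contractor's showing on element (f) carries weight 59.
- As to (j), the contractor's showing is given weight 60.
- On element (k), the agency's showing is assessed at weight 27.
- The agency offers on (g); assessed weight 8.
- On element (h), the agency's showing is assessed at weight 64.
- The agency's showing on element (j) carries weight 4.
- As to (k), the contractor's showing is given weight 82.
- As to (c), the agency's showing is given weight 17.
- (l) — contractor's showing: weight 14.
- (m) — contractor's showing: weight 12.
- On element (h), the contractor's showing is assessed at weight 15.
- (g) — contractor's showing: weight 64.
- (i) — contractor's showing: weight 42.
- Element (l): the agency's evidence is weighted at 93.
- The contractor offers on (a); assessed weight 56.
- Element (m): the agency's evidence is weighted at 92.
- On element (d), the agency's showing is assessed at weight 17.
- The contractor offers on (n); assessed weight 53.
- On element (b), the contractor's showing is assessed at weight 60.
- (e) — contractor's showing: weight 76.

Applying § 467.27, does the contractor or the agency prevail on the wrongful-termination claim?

— Issue I —
Stage I.1 — burden on contractor; standard: the balance of probabilities (weight is at least 55).
    (a): 56 ≥ 55 [met]
    (b): 60 ≥ 55 [met]
  Stage I.1 is satisfied; the onus moves to the agency.
Stage I.2 — burden on agency; standard: a production showing (weight exceeds 17).
    (c): 17 ≤ 17 [not met]
    (d): 17 ≤ 17 [not met]
  The agency does not carry Stage I.2.
The analysis ends at Stage I.2; the contractor prevails on this issue.
— Issue II —
Stage II.1 — burden on contractor; standard: a heightened civil standard (weight is at least 75).
    (e): 76 ≥ 75 [met]
  Stage II.1 is satisfied; the contractor continues to bear the burden.
Stage II.2 — burden on contractor; standard: a more-likely-than-not showing (weight is at least 55).
    (f): 59 ≥ 55 [met]
    (g): 64 − 8 = 56 ≥ 55 [met]
  All elements met. The burden passes to the agency.
Stage II.3 — burden on agency; standard: a more-likely-than-not showing (weight is at least 55).
    (h): 64 − 15 = 49 < 55 [not met]
    (i): 98 − 42 = 56 ≥ 55 [met]
  Stage II.3 not carried; the agency fails its burden.
The analysis ends at Stage II.3; the contractor prevails on this issue.
— Issue III —
At Stage III.1 the contractor must meet the balance of probabilities (weight exceeds 50): on (j) the weight is 60 less the opposing 4 gives net 56, which does exceed 50, so (j) meets the standard; on (k) the weight is 82 less the opposing 27 gives net 55, > 50, so (k) meets the standard.
  All elements met. The burden passes to the agency.
At Stage III.2 the agency must meet a heightened civil standard (weight exceeds 74): on (l) the weight is 93 less the opposing 14 gives net 79, which does exceed 74, so (l) meets the standard; on (m) the weight is 92 less the opposing 12 gives net 80, which does exceed 74, so (m) meets the standard.
  All elements met. The burden passes to the contractor.
At Stage III.3 the contractor must meet the balance of probabilities (weight exceeds 50): on (n) the weight is 53, > 50, so (n) meets the standard.
  The contractor carries the last stage.
With every stage satisfied, the contractor prevails on this issue.
Per-issue: Issue I → contractor; Issue II → contractor; Issue III → contractor. The contractor must prevail on every issue; overall, the contractor prevails.

contractor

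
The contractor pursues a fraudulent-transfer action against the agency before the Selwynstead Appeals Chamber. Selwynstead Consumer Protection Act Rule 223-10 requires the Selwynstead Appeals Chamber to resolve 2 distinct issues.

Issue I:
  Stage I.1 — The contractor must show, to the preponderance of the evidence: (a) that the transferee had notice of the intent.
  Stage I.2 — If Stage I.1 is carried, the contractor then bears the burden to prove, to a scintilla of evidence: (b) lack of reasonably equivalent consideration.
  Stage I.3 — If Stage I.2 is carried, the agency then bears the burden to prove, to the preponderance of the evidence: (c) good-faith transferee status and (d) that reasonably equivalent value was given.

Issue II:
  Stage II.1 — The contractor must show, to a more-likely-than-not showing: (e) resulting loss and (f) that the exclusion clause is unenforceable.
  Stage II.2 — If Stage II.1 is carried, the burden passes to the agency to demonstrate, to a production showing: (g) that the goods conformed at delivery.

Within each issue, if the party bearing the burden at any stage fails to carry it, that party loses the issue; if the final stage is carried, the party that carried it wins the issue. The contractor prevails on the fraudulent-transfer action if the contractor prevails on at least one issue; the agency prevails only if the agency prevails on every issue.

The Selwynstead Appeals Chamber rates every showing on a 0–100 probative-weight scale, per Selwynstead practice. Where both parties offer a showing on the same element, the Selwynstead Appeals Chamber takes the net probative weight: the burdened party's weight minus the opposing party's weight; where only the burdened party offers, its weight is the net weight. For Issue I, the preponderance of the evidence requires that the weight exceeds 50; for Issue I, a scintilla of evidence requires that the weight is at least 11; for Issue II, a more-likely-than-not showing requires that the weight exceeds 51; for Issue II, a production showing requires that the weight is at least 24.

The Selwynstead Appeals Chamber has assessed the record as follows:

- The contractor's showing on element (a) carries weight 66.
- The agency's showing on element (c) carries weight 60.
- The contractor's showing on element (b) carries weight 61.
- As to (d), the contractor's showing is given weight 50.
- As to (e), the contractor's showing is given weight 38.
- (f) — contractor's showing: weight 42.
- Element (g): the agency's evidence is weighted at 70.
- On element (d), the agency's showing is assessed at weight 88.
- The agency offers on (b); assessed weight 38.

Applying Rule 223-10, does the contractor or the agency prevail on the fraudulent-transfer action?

— Issue I —
At Stage I.1 the contractor must meet the preponderance of the evidence (weight exceeds 50): on (a) the weight is 66, > 50, so (a) meets the standard.
  Stage I.1 is satisfied; the contractor continues to bear the burden.
At Stage I.2 the contractor must meet a scintilla of evidence (weight is at least 11): on (b) the weight is 61 less the opposing 38 gives net 23, ≥ 11, so (b) meets the standard.
  The contractor carries Stage I.2; the agency now bears the burden.
At Stage I.3 the agency must meet the preponderance of the evidence (weight exceeds 50): on (c) the weight is 60, > 50, so (c) meets the standard; on (d) the weight is 88 less the opposing 50 gives net 38, which does not exceed 50, so (d) does not meet the standard.
  The agency does not carry Stage I.3.
The analysis ends at Stage I.3; the contractor prevails on this issue.
— Issue II —
Stage II.1 — burden on contractor; standard: a more-likely-than-not showing (weight exceeds 51).
    (e): 38 ≤ 51 [not met]
    (f): 42 ≤ 51 [not met]
  Not every element is met, so the contractor fails to carry Stage II.1.
The analysis ends at Stage II.1; the agency prevails on this issue.
Per-issue: Issue I → contractor; Issue II → agency. The contractor must prevail on at least one issue; overall, the contractor prevails.

contractor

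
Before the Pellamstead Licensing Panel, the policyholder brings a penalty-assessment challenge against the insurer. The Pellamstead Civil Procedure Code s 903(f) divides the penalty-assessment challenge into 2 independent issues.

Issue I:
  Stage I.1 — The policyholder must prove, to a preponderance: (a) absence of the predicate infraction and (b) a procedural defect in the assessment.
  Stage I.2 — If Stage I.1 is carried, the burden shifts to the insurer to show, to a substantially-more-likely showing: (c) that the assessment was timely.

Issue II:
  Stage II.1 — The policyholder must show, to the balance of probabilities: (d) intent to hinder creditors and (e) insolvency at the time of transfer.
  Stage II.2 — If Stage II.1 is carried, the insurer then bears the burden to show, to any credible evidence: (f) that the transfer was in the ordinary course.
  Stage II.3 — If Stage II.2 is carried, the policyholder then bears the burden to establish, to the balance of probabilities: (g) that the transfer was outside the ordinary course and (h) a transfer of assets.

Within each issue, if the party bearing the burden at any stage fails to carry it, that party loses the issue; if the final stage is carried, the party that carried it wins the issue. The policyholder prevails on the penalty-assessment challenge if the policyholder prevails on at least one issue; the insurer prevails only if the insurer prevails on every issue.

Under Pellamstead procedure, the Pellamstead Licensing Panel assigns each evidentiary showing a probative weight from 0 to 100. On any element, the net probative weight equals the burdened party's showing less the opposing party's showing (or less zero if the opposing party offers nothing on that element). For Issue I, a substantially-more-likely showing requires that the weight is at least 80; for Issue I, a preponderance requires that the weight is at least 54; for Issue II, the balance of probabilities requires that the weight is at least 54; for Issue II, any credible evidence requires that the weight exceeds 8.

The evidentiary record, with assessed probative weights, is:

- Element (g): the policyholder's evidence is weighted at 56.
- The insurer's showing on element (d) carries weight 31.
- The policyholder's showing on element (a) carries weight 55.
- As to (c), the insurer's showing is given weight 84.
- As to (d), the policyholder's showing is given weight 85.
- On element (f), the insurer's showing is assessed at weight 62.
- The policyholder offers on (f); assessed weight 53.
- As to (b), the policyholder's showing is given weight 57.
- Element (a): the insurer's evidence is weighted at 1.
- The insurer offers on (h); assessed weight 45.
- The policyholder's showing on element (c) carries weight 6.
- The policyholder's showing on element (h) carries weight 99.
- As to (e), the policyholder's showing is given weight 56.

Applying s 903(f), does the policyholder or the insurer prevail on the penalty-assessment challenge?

policyholder

— Issue I —
At Stage I.1 the policyholder must meet a preponderance (weight is at least 54): on (a) the weight is 55 less the opposing 1 gives net 54, ≥ 54, so (a) meets the standard; on (b) the weight is 57, ≥ 54, so (b) meets the standard.
  All elements met. The burden passes to the insurer.
At Stage I.2 the insurer must meet a substantially-more-likely showing (weight is at least 80): on (c) the weight is 84 less the opposing 6 gives net 78, < 80, so (c) does not meet the standard.
  Not every element is met, so the insurer fails to carry Stage I.2.
So the policyholder prevails on this issue.
— Issue II —
Stage II.1 — burden on policyholder; standard: the balance of probabilities (weight is at least 54).
    (d): 85 − 31 = 54 ≥ 54 [met]
    (e): 56 ≥ 54 [met]
  Stage II.1 carried; the burden shifts to the insurer.
Stage II.2 — burden on insurer; standard: any credible evidence (weight exceeds 8).
    (f): 62 − 53 = 9 > 8 [met]
  Stage II.2 carried; the burden shifts to the policyholder.
Stage II.3 — burden on policyholder; standard: the balance of probabilities (weight is at least 54).
    (g): 56 ≥ 54 [met]
    (h): 99 − 45 = 54 ≥ 54 [met]
  All elements met at the final stage.
With every stage satisfied, the policyholder prevails on this issue.
Per-issue: Issue I → policyholder; Issue II → policyholder. The policyholder must prevail on at least one issue; overall, the policyholder prevails.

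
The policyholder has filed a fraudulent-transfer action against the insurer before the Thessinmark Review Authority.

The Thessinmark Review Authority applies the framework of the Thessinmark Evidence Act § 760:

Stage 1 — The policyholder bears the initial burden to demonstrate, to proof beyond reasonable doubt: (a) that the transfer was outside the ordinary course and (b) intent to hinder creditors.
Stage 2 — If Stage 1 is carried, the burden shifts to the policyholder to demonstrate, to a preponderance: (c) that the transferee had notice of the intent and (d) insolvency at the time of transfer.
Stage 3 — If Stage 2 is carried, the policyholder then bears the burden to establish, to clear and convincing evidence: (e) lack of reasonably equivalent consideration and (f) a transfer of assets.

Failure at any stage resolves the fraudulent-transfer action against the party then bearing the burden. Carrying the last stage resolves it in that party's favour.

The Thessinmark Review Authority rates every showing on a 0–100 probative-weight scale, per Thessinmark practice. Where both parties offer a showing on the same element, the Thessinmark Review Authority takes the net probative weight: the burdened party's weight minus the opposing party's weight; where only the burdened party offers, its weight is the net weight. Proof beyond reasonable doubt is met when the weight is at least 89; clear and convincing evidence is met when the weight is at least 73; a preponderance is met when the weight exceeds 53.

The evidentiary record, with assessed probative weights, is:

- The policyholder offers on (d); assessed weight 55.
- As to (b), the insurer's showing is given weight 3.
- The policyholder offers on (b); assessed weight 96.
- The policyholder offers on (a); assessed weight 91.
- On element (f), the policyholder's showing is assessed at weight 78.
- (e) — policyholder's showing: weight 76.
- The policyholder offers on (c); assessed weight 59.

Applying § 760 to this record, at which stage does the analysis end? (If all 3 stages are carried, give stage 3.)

Stage 1 — burden on policyholder; standard: proof beyond reasonable doubt (weight is at least 89).
    (a): 91 ≥ 89 [met]
    (b): 96 − 3 = 93 ≥ 89 [met]
  All elements met. The policyholder retains the burden for Stage 2.
Stage 2 — burden on policyholder; standard: a preponderance (weight exceeds 53).
    (c): 59 > 53 [met]
    (d): 55 > 53 [met]
  All elements met. The policyholder retains the burden for Stage 3.
Stage 3 — burden on policyholder; standard: clear and convincing evidence (weight is at least 73).
    (e): 76 ≥ 73 [met]
    (f): 78 ≥ 73 [met]
  The policyholder carries the last stage.
All stages carried — the policyholder prevails.

stage 3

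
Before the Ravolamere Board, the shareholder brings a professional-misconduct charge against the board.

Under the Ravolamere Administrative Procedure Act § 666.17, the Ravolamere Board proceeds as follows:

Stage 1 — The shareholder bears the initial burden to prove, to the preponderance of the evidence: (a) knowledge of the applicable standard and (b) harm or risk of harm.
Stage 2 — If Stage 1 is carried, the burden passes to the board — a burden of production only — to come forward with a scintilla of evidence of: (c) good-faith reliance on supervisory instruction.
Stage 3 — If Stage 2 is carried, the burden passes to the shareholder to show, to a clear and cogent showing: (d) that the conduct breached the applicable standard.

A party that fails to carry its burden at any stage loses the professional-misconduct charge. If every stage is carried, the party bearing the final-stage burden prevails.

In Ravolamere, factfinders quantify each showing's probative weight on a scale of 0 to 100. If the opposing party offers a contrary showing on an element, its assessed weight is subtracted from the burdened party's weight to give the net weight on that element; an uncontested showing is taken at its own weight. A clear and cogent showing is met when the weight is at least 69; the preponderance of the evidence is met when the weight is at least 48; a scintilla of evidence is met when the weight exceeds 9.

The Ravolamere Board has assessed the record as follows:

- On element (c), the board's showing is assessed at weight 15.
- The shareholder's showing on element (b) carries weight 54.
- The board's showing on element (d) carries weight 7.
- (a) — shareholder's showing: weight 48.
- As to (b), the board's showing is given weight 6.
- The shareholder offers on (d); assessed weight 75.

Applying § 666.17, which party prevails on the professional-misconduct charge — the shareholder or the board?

At Stage 1 the shareholder must meet the preponderance of the evidence (weight is at least 48): on (a) the weight is 48, which does reach 48, so (a) meets the standard; on (b) the weight is 54 less the opposing 6 gives net 48, ≥ 48, so (b) meets the standard.
  All elements met. The burden passes to the board.
At Stage 2 the board must meet a scintilla of evidence (weight exceeds 9): on (c) the weight is 15, > 9, so (c) meets the standard.
  The board carries Stage 2; the shareholder now bears the burden.
At Stage 3 the shareholder must meet a clear and cogent showing (weight is at least 69): on (d) the weight is 75 less the opposing 7 gives net 68, which does not reach 69, so (d) does not meet the standard.
  Stage 3 not carried; the shareholder fails its burden.
The board prevails.

board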